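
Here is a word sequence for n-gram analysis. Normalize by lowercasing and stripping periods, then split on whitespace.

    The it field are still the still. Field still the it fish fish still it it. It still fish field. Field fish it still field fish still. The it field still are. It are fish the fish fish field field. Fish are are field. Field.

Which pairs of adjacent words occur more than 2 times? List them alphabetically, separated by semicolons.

field field; field fish; still the; the it

Bigram counts meeting the condition (more than 2 times):
  field field: 3
  field fish: 3
  still the: 3
  the it: 3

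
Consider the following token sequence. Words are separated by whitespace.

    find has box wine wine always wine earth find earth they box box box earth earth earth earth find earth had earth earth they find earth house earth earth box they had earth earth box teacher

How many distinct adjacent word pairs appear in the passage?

23

36 tokens → 35 bigram windows in total.
Repeated bigrams (each contributes count−1 duplicates):
  earth earth: 6
  find earth: 3
  box box: 2
  earth box: 2
  earth find: 2
  earth they: 2
  had earth: 2
12 duplicate windows → 35 − 12 = 23 distinct.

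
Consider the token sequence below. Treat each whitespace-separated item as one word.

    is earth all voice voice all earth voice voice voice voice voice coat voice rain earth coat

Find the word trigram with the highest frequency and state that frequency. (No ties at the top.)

Trigram frequencies (highest first):
  voice voice voice: 3
  is earth all: 1
  earth all voice: 1
  all voice voice: 1
  voice voice all: 1
  voice all earth: 1
  … (7 more, each ≤ 1)

"voice voice voice", 3 times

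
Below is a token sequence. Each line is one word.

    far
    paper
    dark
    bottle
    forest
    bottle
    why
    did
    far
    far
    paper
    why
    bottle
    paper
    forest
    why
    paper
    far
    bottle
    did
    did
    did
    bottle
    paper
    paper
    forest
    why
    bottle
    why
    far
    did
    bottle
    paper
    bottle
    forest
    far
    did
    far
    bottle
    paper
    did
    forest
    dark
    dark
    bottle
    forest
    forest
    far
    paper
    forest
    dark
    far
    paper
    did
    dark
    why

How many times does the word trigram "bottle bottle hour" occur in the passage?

0

Scanning the 54 overlapping trigram windows for "bottle bottle hour":
  (none found)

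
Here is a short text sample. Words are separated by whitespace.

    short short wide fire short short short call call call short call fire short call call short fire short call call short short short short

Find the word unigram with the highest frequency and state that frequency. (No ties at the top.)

"short", 13 times

Unigram frequencies (highest first):
  short: 13
  call: 8
  fire: 3
  wide: 1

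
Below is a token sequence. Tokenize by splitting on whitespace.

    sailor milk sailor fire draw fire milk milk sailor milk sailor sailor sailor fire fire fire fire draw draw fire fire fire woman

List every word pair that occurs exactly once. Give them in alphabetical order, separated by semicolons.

Bigram counts meeting the condition (exactly once):
  draw draw: 1
  fire milk: 1
  fire woman: 1
  milk milk: 1

draw draw; fire milk; fire woman; milk milk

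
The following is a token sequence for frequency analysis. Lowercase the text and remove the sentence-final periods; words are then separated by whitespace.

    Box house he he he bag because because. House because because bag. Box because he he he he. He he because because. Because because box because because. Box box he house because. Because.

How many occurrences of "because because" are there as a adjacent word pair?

Scanning the 32 overlapping bigram windows for "because because":
  position 7–8: because because
  position 10–11: because because
  position 21–22: because because
  position 22–23: because because
  position 23–24: because because
  position 26–27: because because
  position 32–33: because because

7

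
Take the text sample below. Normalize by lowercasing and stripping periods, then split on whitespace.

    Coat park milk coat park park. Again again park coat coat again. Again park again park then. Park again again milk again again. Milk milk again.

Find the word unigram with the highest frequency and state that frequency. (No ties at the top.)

Unigram frequencies (highest first):
  again: 10
  park: 7
  coat: 4
  milk: 4
  then: 1

"again", 10 times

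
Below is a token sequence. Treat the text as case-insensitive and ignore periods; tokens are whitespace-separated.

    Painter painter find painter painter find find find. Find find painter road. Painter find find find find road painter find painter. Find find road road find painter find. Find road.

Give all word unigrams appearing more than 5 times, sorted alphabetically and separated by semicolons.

Unigram counts meeting the condition (more than 5 times):
  find: 16
  painter: 9

find; painter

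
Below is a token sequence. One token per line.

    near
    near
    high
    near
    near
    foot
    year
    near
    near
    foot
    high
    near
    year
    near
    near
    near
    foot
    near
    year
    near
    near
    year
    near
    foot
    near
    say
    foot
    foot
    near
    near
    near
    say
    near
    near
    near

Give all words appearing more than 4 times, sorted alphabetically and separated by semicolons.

Unigram counts meeting the condition (more than 4 times):
  foot: 6
  near: 21

foot; near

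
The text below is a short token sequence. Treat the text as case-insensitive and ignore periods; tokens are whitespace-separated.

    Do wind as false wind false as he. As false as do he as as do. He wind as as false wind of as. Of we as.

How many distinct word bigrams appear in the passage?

27 tokens → 26 bigram windows in total.
Repeated bigrams (each contributes count−1 duplicates):
  as false: 3
  as as: 2
  as do: 2
  do he: 2
  false as: 2
  false wind: 2
  he as: 2
  wind as: 2
9 duplicate windows → 26 − 9 = 17 distinct.

17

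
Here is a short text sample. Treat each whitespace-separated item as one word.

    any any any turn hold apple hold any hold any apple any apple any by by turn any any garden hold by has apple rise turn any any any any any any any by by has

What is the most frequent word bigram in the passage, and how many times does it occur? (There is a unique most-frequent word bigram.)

Bigram frequencies (highest first):
  any any: 9
  hold any: 2
  any apple: 2
  apple any: 2
  any by: 2
  by by: 2
  … (14 more, each ≤ 2)

"any any", 9 times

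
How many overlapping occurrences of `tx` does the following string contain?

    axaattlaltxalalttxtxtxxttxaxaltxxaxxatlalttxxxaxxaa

7

Sliding a length-2 window over the 51 characters (50 positions):
  position 10–11: tx
  position 17–18: tx
  position 19–20: tx
  position 21–22: tx
  position 25–26: tx
  position 31–32: tx
  position 43–44: tx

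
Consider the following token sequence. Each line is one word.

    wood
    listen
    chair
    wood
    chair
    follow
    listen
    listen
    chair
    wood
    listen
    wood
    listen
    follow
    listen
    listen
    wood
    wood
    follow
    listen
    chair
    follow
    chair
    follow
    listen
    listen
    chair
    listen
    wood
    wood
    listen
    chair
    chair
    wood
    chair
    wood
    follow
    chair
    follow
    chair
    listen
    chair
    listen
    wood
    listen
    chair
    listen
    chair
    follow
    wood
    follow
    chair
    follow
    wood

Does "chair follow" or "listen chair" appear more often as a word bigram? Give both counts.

"listen chair" (8 vs 6)

"chair follow": 6 occurrences
"listen chair": 8 occurrences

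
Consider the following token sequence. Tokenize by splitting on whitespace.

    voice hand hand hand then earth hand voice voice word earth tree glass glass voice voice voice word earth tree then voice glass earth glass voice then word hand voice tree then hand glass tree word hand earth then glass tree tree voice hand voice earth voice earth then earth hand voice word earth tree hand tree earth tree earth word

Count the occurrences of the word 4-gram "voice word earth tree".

Scanning the 58 overlapping 4-gram windows for "voice word earth tree":
  position 9–12: voice word earth tree
  position 17–20: voice word earth tree
  position 52–55: voice word earth tree

3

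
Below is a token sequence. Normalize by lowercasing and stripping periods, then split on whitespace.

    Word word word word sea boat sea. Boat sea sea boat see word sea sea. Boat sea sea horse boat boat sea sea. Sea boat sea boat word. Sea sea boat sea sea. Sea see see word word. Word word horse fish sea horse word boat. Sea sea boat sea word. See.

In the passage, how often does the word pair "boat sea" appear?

8

Scanning the 51 overlapping bigram windows for "boat sea":
  position 6–7: boat sea
  position 8–9: boat sea
  position 16–17: boat sea
  position 21–22: boat sea
  position 25–26: boat sea
  position 31–32: boat sea
  position 46–47: boat sea
  position 49–50: boat sea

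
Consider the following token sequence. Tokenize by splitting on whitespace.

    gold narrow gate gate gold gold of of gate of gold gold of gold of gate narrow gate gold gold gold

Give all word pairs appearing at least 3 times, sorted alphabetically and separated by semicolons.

gold gold; gold of

Bigram counts meeting the condition (at least 3 times):
  gold gold: 4
  gold of: 3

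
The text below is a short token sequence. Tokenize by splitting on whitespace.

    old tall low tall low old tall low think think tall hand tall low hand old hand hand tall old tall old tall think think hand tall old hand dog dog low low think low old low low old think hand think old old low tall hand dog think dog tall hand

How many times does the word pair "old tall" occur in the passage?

Scanning the 51 overlapping bigram windows for "old tall":
  position 1–2: old tall
  position 6–7: old tall
  position 20–21: old tall
  position 22–23: old tall

4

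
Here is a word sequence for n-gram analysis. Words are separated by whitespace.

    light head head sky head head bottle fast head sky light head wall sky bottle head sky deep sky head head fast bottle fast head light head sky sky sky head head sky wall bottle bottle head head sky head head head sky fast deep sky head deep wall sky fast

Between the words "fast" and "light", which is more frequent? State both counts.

"fast" (5 vs 3)

"fast": 5 occurrences
"light": 3 occurrences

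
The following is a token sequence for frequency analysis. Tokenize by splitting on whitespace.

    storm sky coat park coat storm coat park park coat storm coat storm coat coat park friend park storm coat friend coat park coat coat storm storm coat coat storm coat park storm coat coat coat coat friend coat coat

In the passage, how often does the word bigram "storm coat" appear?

7

Scanning the 39 overlapping bigram windows for "storm coat":
  position 6–7: storm coat
  position 11–12: storm coat
  position 13–14: storm coat
  position 19–20: storm coat
  position 27–28: storm coat
  position 30–31: storm coat
  position 33–34: storm coat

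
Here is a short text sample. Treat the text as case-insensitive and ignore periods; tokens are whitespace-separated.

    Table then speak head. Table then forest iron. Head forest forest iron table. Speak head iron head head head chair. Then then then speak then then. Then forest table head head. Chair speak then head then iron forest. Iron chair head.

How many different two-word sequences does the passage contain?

26

41 tokens → 40 bigram windows in total.
Repeated bigrams (each contributes count−1 duplicates):
  then then: 4
  forest iron: 3
  head head: 3
  head chair: 2
  iron head: 2
  speak head: 2
  speak then: 2
  table then: 2
  … (2 more repeated)
14 duplicate windows → 40 − 14 = 26 distinct.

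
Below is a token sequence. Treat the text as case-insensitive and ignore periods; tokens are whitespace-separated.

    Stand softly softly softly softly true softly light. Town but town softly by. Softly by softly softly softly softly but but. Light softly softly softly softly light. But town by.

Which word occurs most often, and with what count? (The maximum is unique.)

"softly", 15 times

Unigram frequencies (highest first):
  softly: 15
  but: 4
  light: 3
  town: 3
  by: 3
  stand: 1
  … (1 more, each ≤ 1)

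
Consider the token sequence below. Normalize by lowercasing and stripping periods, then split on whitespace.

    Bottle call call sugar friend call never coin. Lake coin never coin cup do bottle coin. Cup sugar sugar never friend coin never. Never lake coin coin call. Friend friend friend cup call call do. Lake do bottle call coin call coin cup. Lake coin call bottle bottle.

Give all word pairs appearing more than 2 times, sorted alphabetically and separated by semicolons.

coin call; coin cup; lake coin

Bigram counts meeting the condition (more than 2 times):
  coin call: 3
  coin cup: 3
  lake coin: 3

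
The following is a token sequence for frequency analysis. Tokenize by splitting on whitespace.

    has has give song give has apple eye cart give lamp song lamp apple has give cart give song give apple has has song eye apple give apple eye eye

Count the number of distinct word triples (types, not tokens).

27

30 tokens → 28 trigram windows in total.
Repeated trigrams (each contributes count−1 duplicates):
  give song give: 2
1 duplicate windows → 28 − 1 = 27 distinct.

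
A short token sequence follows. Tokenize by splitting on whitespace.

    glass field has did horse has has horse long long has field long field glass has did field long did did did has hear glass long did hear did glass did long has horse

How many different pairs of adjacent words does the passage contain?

34 tokens → 33 bigram windows in total.
Repeated bigrams (each contributes count−1 duplicates):
  did did: 2
  field long: 2
  has did: 2
  has horse: 2
  long did: 2
  long has: 2
6 duplicate windows → 33 − 6 = 27 distinct.

27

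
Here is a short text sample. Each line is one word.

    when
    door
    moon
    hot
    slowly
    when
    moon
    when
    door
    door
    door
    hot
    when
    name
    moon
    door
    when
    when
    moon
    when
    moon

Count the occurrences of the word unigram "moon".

Scanning the 21 tokens for "moon":
  position 3: moon
  position 7: moon
  position 15: moon
  position 19: moon
  position 21: moon

5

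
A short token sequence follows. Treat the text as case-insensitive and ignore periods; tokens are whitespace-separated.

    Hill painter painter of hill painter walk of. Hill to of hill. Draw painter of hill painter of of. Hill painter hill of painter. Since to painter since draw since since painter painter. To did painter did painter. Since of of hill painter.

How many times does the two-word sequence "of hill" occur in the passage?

6

Scanning the 42 overlapping bigram windows for "of hill":
  position 4–5: of hill
  position 8–9: of hill
  position 11–12: of hill
  position 15–16: of hill
  position 19–20: of hill
  position 41–42: of hill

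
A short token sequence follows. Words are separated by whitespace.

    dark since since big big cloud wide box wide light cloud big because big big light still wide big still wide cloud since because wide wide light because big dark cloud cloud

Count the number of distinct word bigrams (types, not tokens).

32 tokens → 31 bigram windows in total.
Repeated bigrams (each contributes count−1 duplicates):
  because big: 2
  big big: 2
  still wide: 2
  wide light: 2
4 duplicate windows → 31 − 4 = 27 distinct.

27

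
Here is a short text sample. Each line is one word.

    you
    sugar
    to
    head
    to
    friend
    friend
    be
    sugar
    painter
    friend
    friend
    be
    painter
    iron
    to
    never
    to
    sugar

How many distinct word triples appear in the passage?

16

19 tokens → 17 trigram windows in total.
Repeated trigrams (each contributes count−1 duplicates):
  friend friend be: 2
1 duplicate windows → 17 − 1 = 16 distinct.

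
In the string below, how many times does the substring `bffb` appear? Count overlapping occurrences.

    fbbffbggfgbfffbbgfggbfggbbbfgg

Sliding a length-4 window over the 30 characters (27 positions):
  position 3–6: bffb

1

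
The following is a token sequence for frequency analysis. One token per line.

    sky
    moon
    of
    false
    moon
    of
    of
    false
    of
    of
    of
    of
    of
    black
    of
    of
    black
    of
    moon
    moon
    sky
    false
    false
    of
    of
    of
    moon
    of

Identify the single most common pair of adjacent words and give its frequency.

Bigram frequencies (highest first):
  of of: 8
  moon of: 3
  of false: 2
  false of: 2
  of black: 2
  black of: 2
  … (7 more, each ≤ 2)

"of of", 8 times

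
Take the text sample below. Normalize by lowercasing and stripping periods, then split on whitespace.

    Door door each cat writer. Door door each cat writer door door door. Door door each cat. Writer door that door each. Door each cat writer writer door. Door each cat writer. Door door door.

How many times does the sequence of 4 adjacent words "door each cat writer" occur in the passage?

5

Scanning the 32 overlapping 4-gram windows for "door each cat writer":
  position 2–5: door each cat writer
  position 7–10: door each cat writer
  position 15–18: door each cat writer
  position 23–26: door each cat writer
  position 29–32: door each cat writer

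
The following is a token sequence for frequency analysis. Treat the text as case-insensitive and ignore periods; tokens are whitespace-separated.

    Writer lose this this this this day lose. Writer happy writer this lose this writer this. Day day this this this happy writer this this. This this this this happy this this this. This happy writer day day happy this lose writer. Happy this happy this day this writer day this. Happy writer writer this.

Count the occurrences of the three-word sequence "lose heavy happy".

Scanning the 53 overlapping trigram windows for "lose heavy happy":
  (none found)

0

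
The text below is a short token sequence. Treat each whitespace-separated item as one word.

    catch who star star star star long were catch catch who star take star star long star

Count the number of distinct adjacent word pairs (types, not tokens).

17 tokens → 16 bigram windows in total.
Repeated bigrams (each contributes count−1 duplicates):
  star star: 4
  catch who: 2
  star long: 2
  who star: 2
6 duplicate windows → 16 − 6 = 10 distinct.

10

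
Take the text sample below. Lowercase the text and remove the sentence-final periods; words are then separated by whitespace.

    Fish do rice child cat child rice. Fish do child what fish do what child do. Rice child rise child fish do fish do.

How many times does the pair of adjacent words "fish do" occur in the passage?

5

Scanning the 23 overlapping bigram windows for "fish do":
  position 1–2: fish do
  position 8–9: fish do
  position 12–13: fish do
  position 21–22: fish do
  position 23–24: fish do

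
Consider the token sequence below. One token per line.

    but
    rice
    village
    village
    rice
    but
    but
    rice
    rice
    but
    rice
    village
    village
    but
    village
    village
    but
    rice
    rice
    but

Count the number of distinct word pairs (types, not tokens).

9

20 tokens → 19 bigram windows in total.
Repeated bigrams (each contributes count−1 duplicates):
  but rice: 4
  rice but: 3
  village village: 3
  rice rice: 2
  rice village: 2
  village but: 2
10 duplicate windows → 19 − 10 = 9 distinct.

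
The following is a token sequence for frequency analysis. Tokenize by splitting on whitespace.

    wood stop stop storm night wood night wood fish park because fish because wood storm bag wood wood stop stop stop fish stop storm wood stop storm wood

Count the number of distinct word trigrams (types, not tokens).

28 tokens → 26 trigram windows in total.
Repeated trigrams (each contributes count−1 duplicates):
  stop storm wood: 2
  wood stop stop: 2
2 duplicate windows → 26 − 2 = 24 distinct.

24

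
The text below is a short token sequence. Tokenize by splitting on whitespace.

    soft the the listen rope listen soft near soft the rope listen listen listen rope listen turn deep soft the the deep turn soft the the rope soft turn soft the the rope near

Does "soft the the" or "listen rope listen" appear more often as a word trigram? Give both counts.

"soft the the" (4 vs 2)

"soft the the": 4 occurrences
"listen rope listen": 2 occurrences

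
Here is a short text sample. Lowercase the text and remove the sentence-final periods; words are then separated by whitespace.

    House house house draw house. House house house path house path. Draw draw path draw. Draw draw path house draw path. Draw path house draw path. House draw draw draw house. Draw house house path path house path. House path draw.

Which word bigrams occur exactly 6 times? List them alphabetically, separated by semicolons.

Bigram counts meeting the condition (exactly 6 times):
  house house: 6
  path house: 6

house house; path house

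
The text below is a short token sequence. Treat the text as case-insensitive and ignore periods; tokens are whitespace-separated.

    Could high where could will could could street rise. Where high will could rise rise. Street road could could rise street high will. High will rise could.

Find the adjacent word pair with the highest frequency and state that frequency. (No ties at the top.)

"high will", 3 times

Bigram frequencies (highest first):
  high will: 3
  will could: 2
  could could: 2
  could rise: 2
  rise street: 2
  could high: 1
  … (14 more, each ≤ 1)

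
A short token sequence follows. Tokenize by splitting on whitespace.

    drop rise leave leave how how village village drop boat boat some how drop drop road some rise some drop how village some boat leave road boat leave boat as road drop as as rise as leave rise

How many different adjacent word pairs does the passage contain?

35

38 tokens → 37 bigram windows in total.
Repeated bigrams (each contributes count−1 duplicates):
  boat leave: 2
  how village: 2
2 duplicate windows → 37 − 2 = 35 distinct.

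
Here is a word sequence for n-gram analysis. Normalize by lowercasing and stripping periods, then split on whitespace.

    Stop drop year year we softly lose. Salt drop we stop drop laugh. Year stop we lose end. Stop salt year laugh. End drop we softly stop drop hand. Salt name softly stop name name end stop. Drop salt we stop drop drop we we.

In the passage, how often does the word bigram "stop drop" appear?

Scanning the 44 overlapping bigram windows for "stop drop":
  position 1–2: stop drop
  position 11–12: stop drop
  position 27–28: stop drop
  position 37–38: stop drop
  position 41–42: stop drop

5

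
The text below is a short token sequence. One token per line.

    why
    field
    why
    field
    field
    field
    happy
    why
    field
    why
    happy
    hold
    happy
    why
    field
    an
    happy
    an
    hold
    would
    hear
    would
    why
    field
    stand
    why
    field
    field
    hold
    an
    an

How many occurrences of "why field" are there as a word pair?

Scanning the 30 overlapping bigram windows for "why field":
  position 1–2: why field
  position 3–4: why field
  position 8–9: why field
  position 14–15: why field
  position 23–24: why field
  position 26–27: why field

6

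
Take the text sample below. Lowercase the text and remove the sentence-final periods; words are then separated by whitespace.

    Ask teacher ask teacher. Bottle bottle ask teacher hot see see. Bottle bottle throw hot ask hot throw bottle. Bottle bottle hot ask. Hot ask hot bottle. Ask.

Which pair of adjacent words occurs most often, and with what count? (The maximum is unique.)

"bottle bottle", 4 times

Bigram frequencies (highest first):
  bottle bottle: 4
  ask teacher: 3
  hot ask: 3
  ask hot: 3
  bottle ask: 2
  teacher ask: 1
  … (11 more, each ≤ 1)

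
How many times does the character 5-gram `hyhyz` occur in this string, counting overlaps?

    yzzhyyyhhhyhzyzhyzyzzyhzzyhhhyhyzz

1

Sliding a length-5 window over the 34 characters (30 positions):
  position 29–33: hyhyz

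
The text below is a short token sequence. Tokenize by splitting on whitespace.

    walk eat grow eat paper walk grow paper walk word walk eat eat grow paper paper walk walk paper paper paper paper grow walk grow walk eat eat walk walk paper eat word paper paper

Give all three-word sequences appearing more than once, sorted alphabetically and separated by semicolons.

paper paper paper; walk eat eat; walk walk paper

Trigram counts meeting the condition (more than once):
  paper paper paper: 2
  walk eat eat: 2
  walk walk paper: 2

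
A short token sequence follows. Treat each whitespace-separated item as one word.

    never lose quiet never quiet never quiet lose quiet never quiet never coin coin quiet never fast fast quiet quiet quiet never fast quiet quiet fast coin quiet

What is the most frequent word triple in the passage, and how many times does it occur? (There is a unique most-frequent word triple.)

Trigram frequencies (highest first):
  quiet never quiet: 3
  lose quiet never: 2
  never quiet never: 2
  quiet never fast: 2
  fast quiet quiet: 2
  never lose quiet: 1
  … (14 more, each ≤ 1)

"quiet never quiet", 3 times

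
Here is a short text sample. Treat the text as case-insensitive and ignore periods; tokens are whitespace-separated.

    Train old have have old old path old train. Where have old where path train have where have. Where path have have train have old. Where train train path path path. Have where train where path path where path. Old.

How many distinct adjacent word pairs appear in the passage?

40 tokens → 39 bigram windows in total.
Repeated bigrams (each contributes count−1 duplicates):
  where path: 4
  have old: 3
  have where: 3
  path path: 3
  have have: 2
  old where: 2
  path have: 2
  path old: 2
  … (4 more repeated)
17 duplicate windows → 39 − 17 = 22 distinct.

22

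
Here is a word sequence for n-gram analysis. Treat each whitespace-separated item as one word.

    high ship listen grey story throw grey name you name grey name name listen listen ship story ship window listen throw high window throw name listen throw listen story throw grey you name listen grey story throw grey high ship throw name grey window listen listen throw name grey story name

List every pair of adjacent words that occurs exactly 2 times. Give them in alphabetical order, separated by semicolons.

grey name; high ship; listen grey; listen listen; window listen; you name

Bigram counts meeting the condition (exactly 2 times):
  grey name: 2
  high ship: 2
  listen grey: 2
  listen listen: 2
  window listen: 2
  you name: 2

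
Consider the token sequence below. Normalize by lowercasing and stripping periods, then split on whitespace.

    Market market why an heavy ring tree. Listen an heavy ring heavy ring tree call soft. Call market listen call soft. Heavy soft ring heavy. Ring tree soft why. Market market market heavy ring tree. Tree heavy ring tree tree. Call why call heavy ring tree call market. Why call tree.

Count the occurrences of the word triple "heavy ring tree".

Scanning the 49 overlapping trigram windows for "heavy ring tree":
  position 5–7: heavy ring tree
  position 12–14: heavy ring tree
  position 25–27: heavy ring tree
  position 33–35: heavy ring tree
  position 37–39: heavy ring tree
  position 44–46: heavy ring tree

6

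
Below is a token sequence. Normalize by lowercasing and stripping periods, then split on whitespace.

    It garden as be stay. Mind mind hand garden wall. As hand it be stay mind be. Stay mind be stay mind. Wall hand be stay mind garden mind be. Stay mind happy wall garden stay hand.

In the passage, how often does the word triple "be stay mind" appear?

6

Scanning the 35 overlapping trigram windows for "be stay mind":
  position 4–6: be stay mind
  position 14–16: be stay mind
  position 17–19: be stay mind
  position 20–22: be stay mind
  position 25–27: be stay mind
  position 30–32: be stay mind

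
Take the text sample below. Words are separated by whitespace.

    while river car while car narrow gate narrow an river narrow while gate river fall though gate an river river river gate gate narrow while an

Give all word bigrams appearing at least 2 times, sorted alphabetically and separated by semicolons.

an river; gate narrow; narrow while; river river

Bigram counts meeting the condition (at least 2 times):
  an river: 2
  gate narrow: 2
  narrow while: 2
  river river: 2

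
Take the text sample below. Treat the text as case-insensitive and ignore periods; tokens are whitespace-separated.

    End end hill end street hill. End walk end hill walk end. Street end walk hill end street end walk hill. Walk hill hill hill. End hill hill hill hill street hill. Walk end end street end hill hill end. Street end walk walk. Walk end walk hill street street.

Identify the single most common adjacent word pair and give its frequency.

"hill hill", 6 times

Bigram frequencies (highest first):
  hill hill: 6
  hill end: 5
  end street: 5
  end walk: 5
  end hill: 4
  walk end: 4
  … (8 more, each ≤ 4)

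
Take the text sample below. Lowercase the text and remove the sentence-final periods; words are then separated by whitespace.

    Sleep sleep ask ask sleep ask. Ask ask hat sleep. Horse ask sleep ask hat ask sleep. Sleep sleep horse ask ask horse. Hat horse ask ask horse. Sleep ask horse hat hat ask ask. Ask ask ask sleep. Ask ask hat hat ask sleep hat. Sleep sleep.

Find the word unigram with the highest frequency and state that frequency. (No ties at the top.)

Unigram frequencies (highest first):
  ask: 21
  sleep: 13
  hat: 8
  horse: 6

"ask", 21 times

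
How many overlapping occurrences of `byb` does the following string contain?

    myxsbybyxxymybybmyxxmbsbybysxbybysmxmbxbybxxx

5

Sliding a length-3 window over the 45 characters (43 positions):
  position 5–7: byb
  position 14–16: byb
  position 24–26: byb
  position 30–32: byb
  position 40–42: byb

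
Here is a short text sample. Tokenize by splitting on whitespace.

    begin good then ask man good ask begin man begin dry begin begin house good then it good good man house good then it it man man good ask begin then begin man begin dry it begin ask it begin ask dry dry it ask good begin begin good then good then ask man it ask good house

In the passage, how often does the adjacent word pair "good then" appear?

Scanning the 57 overlapping bigram windows for "good then":
  position 2–3: good then
  position 15–16: good then
  position 22–23: good then
  position 49–50: good then
  position 51–52: good then

5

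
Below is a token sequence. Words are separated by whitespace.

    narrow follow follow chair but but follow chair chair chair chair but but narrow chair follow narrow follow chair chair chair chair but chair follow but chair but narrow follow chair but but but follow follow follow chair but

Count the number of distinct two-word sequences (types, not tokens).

39 tokens → 38 bigram windows in total.
Repeated bigrams (each contributes count−1 duplicates):
  chair but: 6
  chair chair: 6
  follow chair: 5
  but but: 4
  follow follow: 3
  narrow follow: 3
  but chair: 2
  but follow: 2
  … (2 more repeated)
25 duplicate windows → 38 − 25 = 13 distinct.

13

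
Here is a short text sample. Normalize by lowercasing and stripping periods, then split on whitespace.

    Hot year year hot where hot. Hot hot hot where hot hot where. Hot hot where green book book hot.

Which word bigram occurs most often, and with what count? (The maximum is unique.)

Bigram frequencies (highest first):
  hot hot: 5
  hot where: 4
  where hot: 3
  hot year: 1
  year year: 1
  year hot: 1
  … (4 more, each ≤ 1)

"hot hot", 5 times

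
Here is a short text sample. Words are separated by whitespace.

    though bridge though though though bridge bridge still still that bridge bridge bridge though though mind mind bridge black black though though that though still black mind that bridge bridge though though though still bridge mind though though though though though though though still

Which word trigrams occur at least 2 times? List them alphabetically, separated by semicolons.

bridge bridge though; bridge though though; that bridge bridge; though though still; though though though

Trigram counts meeting the condition (at least 2 times):
  bridge bridge though: 2
  bridge though though: 3
  that bridge bridge: 2
  though though still: 2
  though though though: 7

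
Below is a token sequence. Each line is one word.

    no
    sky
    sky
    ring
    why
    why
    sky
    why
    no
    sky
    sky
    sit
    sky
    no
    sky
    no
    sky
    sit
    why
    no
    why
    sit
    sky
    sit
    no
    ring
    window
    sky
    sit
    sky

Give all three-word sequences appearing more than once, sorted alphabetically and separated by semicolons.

no sky sky; sky no sky; sky sit sky

Trigram counts meeting the condition (more than once):
  no sky sky: 2
  sky no sky: 2
  sky sit sky: 2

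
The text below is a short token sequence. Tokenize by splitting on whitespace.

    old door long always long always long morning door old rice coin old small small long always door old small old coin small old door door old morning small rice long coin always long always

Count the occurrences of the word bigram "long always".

Scanning the 34 overlapping bigram windows for "long always":
  position 3–4: long always
  position 5–6: long always
  position 16–17: long always
  position 34–35: long always

4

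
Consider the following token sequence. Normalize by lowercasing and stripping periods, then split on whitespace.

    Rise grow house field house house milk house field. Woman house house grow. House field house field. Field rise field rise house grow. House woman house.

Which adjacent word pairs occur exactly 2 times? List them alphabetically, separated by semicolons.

Bigram counts meeting the condition (exactly 2 times):
  field house: 2
  field rise: 2
  house grow: 2
  house house: 2
  woman house: 2

field house; field rise; house grow; house house; woman house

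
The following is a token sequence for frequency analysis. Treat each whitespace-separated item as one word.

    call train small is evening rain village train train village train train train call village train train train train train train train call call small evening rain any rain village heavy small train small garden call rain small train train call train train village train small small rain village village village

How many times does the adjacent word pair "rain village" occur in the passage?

3

Scanning the 50 overlapping bigram windows for "rain village":
  position 6–7: rain village
  position 29–30: rain village
  position 48–49: rain village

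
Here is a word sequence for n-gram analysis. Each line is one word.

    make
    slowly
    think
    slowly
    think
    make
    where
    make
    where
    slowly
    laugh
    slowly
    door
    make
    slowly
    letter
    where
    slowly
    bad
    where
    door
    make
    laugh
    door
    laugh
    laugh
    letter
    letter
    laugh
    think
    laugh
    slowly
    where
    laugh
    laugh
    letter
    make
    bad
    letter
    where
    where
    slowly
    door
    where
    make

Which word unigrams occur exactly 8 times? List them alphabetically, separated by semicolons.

laugh; slowly; where

Unigram counts meeting the condition (exactly 8 times):
  laugh: 8
  slowly: 8
  where: 8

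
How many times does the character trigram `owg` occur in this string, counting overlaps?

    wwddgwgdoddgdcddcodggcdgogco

Sliding a length-3 window over the 28 characters (26 positions):
  (no match at any position)

0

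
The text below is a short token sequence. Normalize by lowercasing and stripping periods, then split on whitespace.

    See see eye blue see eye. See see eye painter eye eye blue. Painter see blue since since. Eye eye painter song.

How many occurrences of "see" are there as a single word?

Scanning the 22 tokens for "see":
  position 1: see
  position 2: see
  position 5: see
  position 7: see
  position 8: see
  position 15: see

6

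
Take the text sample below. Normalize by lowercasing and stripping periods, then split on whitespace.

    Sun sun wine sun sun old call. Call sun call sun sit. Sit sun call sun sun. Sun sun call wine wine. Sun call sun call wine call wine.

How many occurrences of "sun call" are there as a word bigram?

5

Scanning the 28 overlapping bigram windows for "sun call":
  position 9–10: sun call
  position 14–15: sun call
  position 19–20: sun call
  position 23–24: sun call
  position 25–26: sun call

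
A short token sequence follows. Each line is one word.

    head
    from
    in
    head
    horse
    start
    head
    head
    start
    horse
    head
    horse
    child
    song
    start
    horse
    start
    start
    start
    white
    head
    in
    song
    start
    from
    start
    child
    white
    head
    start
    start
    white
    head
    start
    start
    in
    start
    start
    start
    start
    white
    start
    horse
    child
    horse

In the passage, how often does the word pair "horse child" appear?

Scanning the 44 overlapping bigram windows for "horse child":
  position 12–13: horse child
  position 43–44: horse child

2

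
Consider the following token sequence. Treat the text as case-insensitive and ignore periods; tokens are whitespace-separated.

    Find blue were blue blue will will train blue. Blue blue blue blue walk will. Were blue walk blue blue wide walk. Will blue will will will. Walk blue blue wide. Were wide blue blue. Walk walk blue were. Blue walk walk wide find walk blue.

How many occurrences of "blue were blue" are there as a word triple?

Scanning the 44 overlapping trigram windows for "blue were blue":
  position 2–4: blue were blue
  position 38–40: blue were blue

2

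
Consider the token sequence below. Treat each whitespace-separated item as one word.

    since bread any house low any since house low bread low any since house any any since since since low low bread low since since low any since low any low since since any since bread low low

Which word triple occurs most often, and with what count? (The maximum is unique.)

"low any since", 3 times

Trigram frequencies (highest first):
  low any since: 3
  any since house: 2
  low bread low: 2
  since since low: 2
  low since since: 2
  since low any: 2
  … (23 more, each ≤ 1)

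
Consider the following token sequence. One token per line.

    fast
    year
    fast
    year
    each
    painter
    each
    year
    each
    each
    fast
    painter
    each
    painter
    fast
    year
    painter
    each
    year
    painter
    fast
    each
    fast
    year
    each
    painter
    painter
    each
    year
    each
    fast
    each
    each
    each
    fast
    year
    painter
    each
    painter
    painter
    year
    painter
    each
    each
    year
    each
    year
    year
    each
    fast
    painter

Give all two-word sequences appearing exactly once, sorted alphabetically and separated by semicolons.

painter year; year fast; year year

Bigram counts meeting the condition (exactly once):
  painter year: 1
  year fast: 1
  year year: 1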